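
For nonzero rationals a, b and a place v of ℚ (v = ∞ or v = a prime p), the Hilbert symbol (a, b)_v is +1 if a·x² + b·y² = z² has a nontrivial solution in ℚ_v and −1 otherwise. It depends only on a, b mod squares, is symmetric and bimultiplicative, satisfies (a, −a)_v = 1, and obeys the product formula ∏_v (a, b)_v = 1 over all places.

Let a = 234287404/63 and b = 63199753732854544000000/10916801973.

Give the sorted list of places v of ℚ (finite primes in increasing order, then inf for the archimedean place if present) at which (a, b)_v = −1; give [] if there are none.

[7, 29]

Mod squares: a ≡ 2426053, b ≡ 77. Check v ∈ {∞, 2, 3, 5, 7, 11, 13, 17, 19, 23, 29, 37}.
v=11: a=11^0·(≡4), b=11^-1·(≡8) mod 11; (4|11)=+1, (8|11)=-1; (−1)^{0·-1·5}·(+1)^-1·(-1)^0 = +1.
v=29: a=29^1·(≡17), b=29^0·(≡27) mod 29; (17|29)=-1, (27|29)=-1; (−1)^{1·0·14}·(-1)^0·(-1)^1 = -1.
v=3: a=3^-2·(≡1), b=3^-10·(≡2) mod 3; (1|3)=+1, (2|3)=-1; (−1)^{-2·-10·1}·(+1)^-10·(-1)^-2 = +1.
v=2: v_2(a)=2, v_2(b)=10; units ≡ 5, 5 (mod 8); ε·ε+αω+βω = 0·0+2·1+10·1 ≡ 0  ⇒  (a,b)_2 = +1.
v=23: a=23^0·(≡12), b=23^4·(≡1) mod 23; (12|23)=+1, (1|23)=+1; (−1)^{0·4·11}·(+1)^4·(+1)^0 = +1.
v=∞: 2426053 > 0 and 77 > 0  ⇒  (a,b)_∞ = +1.
v=5: a=5^0·(≡3), b=5^6·(≡2) mod 5; (3|5)=-1, (2|5)=-1; (−1)^{0·6·2}·(-1)^6·(-1)^0 = +1.
v=17: a=17^1·(≡10), b=17^0·(≡4) mod 17; (10|17)=-1, (4|17)=+1; (−1)^{1·0·8}·(-1)^0·(+1)^1 = +1.
v=7: a=7^-1·(≡4), b=7^-5·(≡4) mod 7; (4|7)=+1, (4|7)=+1; (−1)^{-1·-5·3}·(+1)^-5·(+1)^-1 = -1.
v=13: a=13^2·(≡2), b=13^4·(≡4) mod 13; (2|13)=-1, (4|13)=+1; (−1)^{2·4·6}·(-1)^4·(+1)^2 = +1.
v=19: a=19^1·(≡5), b=19^2·(≡5) mod 19; (5|19)=+1, (5|19)=+1; (−1)^{1·2·9}·(+1)^2·(+1)^1 = +1.
v=37: a=37^1·(≡8), b=37^2·(≡9) mod 37; (8|37)=-1, (9|37)=+1; (−1)^{1·2·18}·(-1)^2·(+1)^1 = +1.
(2426053, 77 / ℚ) ramifies at {7, 29}: a division algebra.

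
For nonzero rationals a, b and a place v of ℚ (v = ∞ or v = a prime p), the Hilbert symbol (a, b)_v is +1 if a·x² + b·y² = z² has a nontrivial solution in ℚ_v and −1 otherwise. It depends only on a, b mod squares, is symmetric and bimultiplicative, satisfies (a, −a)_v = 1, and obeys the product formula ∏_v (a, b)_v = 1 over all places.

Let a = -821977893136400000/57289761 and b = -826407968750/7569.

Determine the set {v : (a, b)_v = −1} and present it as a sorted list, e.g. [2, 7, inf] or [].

Mod squares: a ≡ -56810, b ≡ -2990. Check v ∈ {∞, 2, 3, 5, 7, 11, 13, 19, 23, 29}.
v=2: v_2(a)=7, v_2(b)=1; units ≡ 3, 1 (mod 8); ε·ε+αω+βω = 1·0+7·0+1·1 ≡ 1  ⇒  (a,b)_2 = -1.
v=7: a=7^2·(≡1), b=7^2·(≡5) mod 7; (1|7)=+1, (5|7)=-1; (−1)^{2·2·3}·(+1)^2·(-1)^2 = +1.
v=13: a=13^3·(≡8), b=13^1·(≡1) mod 13; (8|13)=-1, (1|13)=+1; (−1)^{3·1·6}·(-1)^1·(+1)^3 = -1.
v=23: a=23^1·(≡19), b=23^1·(≡18) mod 23; (19|23)=-1, (18|23)=+1; (−1)^{1·1·11}·(-1)^1·(+1)^1 = +1.
v=∞: -56810 < 0 and -2990 < 0  ⇒  (a,b)_∞ = -1.
v=3: a=3^-4·(≡1), b=3^-2·(≡1) mod 3; (1|3)=+1, (1|3)=+1; (−1)^{-4·-2·1}·(+1)^-2·(+1)^-4 = +1.
v=5: a=5^5·(≡2), b=5^7·(≡2) mod 5; (2|5)=-1, (2|5)=-1; (−1)^{5·7·2}·(-1)^7·(-1)^5 = +1.
v=19: a=19^3·(≡15), b=19^2·(≡18) mod 19; (15|19)=-1, (18|19)=-1; (−1)^{3·2·9}·(-1)^2·(-1)^3 = -1.
v=29: a=29^-4·(≡6), b=29^-2·(≡27) mod 29; (6|29)=+1, (27|29)=-1; (−1)^{-4·-2·14}·(+1)^-2·(-1)^-4 = +1.
v=11: a=11^2·(≡3), b=11^0·(≡10) mod 11; (3|11)=+1, (10|11)=-1; (−1)^{2·0·5}·(+1)^0·(-1)^2 = +1.
(-56810, -2990 / ℚ) ramifies at {2, 13, 19, ∞}: a division algebra.

[2, 13, 19, inf]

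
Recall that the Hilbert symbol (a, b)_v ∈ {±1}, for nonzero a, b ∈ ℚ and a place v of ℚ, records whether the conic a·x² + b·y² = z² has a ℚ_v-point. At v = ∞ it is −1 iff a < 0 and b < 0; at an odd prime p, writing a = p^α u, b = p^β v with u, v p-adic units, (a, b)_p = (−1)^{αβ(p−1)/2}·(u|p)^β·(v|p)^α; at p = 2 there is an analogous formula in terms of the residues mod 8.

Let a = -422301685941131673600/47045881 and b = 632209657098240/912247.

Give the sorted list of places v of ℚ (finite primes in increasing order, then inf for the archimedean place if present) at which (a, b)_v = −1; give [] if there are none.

[3, 17]

Mod squares: a ≡ -714, b ≡ 105. Check v ∈ {∞, 2, 3, 5, 7, 11, 13, 17, 19}.
v=17: a=17^5·(≡9), b=17^4·(≡14) mod 17; (9|17)=+1, (14|17)=-1; (−1)^{5·4·8}·(+1)^4·(-1)^5 = -1.
v=2: v_2(a)=17, v_2(b)=12; units ≡ 3, 1 (mod 8); ε·ε+αω+βω = 1·0+17·0+12·1 ≡ 0  ⇒  (a,b)_2 = +1.
v=3: a=3^7·(≡2), b=3^7·(≡2) mod 3; (2|3)=-1, (2|3)=-1; (−1)^{7·7·1}·(-1)^7·(-1)^7 = -1.
v=11: a=11^2·(≡5), b=11^0·(≡2) mod 11; (5|11)=+1, (2|11)=-1; (−1)^{2·0·5}·(+1)^0·(-1)^2 = +1.
v=19: a=19^-6·(≡14), b=19^-4·(≡2) mod 19; (14|19)=-1, (2|19)=-1; (−1)^{-6·-4·9}·(-1)^-4·(-1)^-6 = +1.
v=5: a=5^2·(≡1), b=5^1·(≡4) mod 5; (1|5)=+1, (4|5)=+1; (−1)^{2·1·2}·(+1)^1·(+1)^2 = +1.
v=∞: -714 < 0 and 105 > 0  ⇒  (a,b)_∞ = +1.
v=7: a=7^3·(≡3), b=7^-1·(≡2) mod 7; (3|7)=-1, (2|7)=+1; (−1)^{3·-1·3}·(-1)^-1·(+1)^3 = +1.
v=13: a=13^0·(≡1), b=13^2·(≡4) mod 13; (1|13)=+1, (4|13)=+1; (−1)^{0·2·6}·(+1)^2·(+1)^0 = +1.
|Ram(-714, 105)| = 2, even; anisotropic at {3, 17}.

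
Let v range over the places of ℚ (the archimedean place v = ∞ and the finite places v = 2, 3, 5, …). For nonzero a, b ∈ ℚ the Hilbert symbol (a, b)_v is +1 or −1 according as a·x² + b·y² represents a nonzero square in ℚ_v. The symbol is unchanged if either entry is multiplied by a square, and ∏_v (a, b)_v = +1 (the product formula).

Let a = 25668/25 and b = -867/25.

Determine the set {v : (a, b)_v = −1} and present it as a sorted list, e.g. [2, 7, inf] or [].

[3, 23]

Mod squares: a ≡ 713, b ≡ -3. Check v ∈ {∞, 2, 3, 5, 17, 23, 31}.
v=5: a=5^-2·(≡3), b=5^-2·(≡3) mod 5; (3|5)=-1, (3|5)=-1; (−1)^{-2·-2·2}·(-1)^-2·(-1)^-2 = +1.
v=17: a=17^0·(≡4), b=17^2·(≡6) mod 17; (4|17)=+1, (6|17)=-1; (−1)^{0·2·8}·(+1)^2·(-1)^0 = +1.
v=23: a=23^1·(≡6), b=23^0·(≡15) mod 23; (6|23)=+1, (15|23)=-1; (−1)^{1·0·11}·(+1)^0·(-1)^1 = -1.
v=2: v_2(a)=2, v_2(b)=0; units ≡ 1, 5 (mod 8); ε·ε+αω+βω = 0·0+2·1+0·0 ≡ 0  ⇒  (a,b)_2 = +1.
v=3: a=3^2·(≡2), b=3^1·(≡2) mod 3; (2|3)=-1, (2|3)=-1; (−1)^{2·1·1}·(-1)^1·(-1)^2 = -1.
v=31: a=31^1·(≡17), b=31^0·(≡5) mod 31; (17|31)=-1, (5|31)=+1; (−1)^{1·0·15}·(-1)^0·(+1)^1 = +1.
v=∞: 713 > 0 and -3 < 0  ⇒  (a,b)_∞ = +1.
Ram(713, -3) = {3, 23}; no ℚ_3-point on the conic.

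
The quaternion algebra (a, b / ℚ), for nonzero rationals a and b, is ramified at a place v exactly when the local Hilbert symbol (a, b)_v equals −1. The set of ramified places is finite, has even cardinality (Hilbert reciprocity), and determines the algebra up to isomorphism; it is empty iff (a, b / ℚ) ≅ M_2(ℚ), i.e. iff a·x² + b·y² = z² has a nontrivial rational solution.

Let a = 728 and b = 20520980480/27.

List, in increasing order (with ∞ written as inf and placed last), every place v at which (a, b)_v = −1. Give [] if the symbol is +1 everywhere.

[2, 3, 5, 13]

Mod squares: a ≡ 182, b ≡ 15. Check v ∈ {∞, 2, 3, 5, 7, 11, 13}.
v=7: a=7^1·(≡6), b=7^2·(≡4) mod 7; (6|7)=-1, (4|7)=+1; (−1)^{1·2·3}·(-1)^2·(+1)^1 = +1.
v=2: v_2(a)=3, v_2(b)=12; units ≡ 3, 7 (mod 8); ε·ε+αω+βω = 1·1+3·0+12·1 ≡ 1  ⇒  (a,b)_2 = -1.
v=13: a=13^1·(≡4), b=13^2·(≡5) mod 13; (4|13)=+1, (5|13)=-1; (−1)^{1·2·6}·(+1)^2·(-1)^1 = -1.
v=3: a=3^0·(≡2), b=3^-3·(≡2) mod 3; (2|3)=-1, (2|3)=-1; (−1)^{0·-3·1}·(-1)^-3·(-1)^0 = -1.
v=11: a=11^0·(≡2), b=11^2·(≡3) mod 11; (2|11)=-1, (3|11)=+1; (−1)^{0·2·5}·(-1)^2·(+1)^0 = +1.
v=∞: 182 > 0 and 15 > 0  ⇒  (a,b)_∞ = +1.
v=5: a=5^0·(≡3), b=5^1·(≡3) mod 5; (3|5)=-1, (3|5)=-1; (−1)^{0·1·2}·(-1)^1·(-1)^0 = -1.
(182, 15 / ℚ) ramifies at {2, 3, 5, 13}: a division algebra.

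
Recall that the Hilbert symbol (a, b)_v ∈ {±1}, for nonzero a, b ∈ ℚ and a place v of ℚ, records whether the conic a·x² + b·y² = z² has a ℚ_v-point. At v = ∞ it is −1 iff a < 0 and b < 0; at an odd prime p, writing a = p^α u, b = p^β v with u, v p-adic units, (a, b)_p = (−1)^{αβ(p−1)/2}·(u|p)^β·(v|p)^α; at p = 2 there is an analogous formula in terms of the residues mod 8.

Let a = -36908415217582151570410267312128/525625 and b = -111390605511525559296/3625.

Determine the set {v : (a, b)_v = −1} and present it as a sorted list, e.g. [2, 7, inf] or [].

[2, 3, 5, inf]

(a, b) ≡ (-4182, -37555) mod (ℚ^×)²; places V = {2, 3, 5, 7, 11, 13, 17, 29, 37, 41, ∞}.
(a,b)_∞: sgn(-4182)=−, sgn(-37555)=−, so -1.
(a,b)_3: α=15, u≡1; β=10, v≡2 (mod 3); (1|3)=+1, (2|3)=-1; sign (−1)^0·+1^10·-1^15 = -1.
(a,b)_29: α=-2, u≡1; β=-1, v≡18 (mod 29); (1|29)=+1, (18|29)=-1; sign (−1)^0·+1^-1·-1^-2 = +1.
(a,b)_41: α=3, u≡16; β=2, v≡2 (mod 41); (16|41)=+1, (2|41)=+1; sign (−1)^0·+1^2·+1^3 = +1.
(a,b)_2: α=15, β=10; u≡5, v≡5 (mod 8); ε(u)ε(v)=0·0, αω(v)=15·1, βω(u)=10·1; sum ≡ 1  ⇒  -1.
(a,b)_5: α=-4, u≡2; β=-3, v≡1 (mod 5); (2|5)=-1, (1|5)=+1; sign (−1)^0·-1^-3·+1^-4 = -1.
(a,b)_11: α=2, u≡3; β=4, v≡6 (mod 11); (3|11)=+1, (6|11)=-1; sign (−1)^0·+1^4·-1^2 = +1.
(a,b)_7: α=2, u≡4; β=1, v≡2 (mod 7); (4|7)=+1, (2|7)=+1; sign (−1)^0·+1^1·+1^2 = +1.
(a,b)_13: α=4, u≡1; β=0, v≡6 (mod 13); (1|13)=+1, (6|13)=-1; sign (−1)^0·+1^0·-1^4 = +1.
(a,b)_17: α=3, u≡9; β=2, v≡1 (mod 17); (9|17)=+1, (1|17)=+1; sign (−1)^0·+1^2·+1^3 = +1.
(a,b)_37: α=2, u≡9; β=1, v≡34 (mod 37); (9|37)=+1, (34|37)=+1; sign (−1)^0·+1^1·+1^2 = +1.
Ram(-4182, -37555) = {2, 3, 5, ∞}; no ℚ_2-point on the conic.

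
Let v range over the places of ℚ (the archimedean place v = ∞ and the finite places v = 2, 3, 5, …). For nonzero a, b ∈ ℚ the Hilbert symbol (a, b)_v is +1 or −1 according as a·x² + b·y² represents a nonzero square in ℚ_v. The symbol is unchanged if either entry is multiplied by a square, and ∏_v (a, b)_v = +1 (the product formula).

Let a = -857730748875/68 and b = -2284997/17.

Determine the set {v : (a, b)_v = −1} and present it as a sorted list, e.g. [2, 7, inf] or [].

(a, b) ≡ (-33915, -46189) mod (ℚ^×)²; places V = {2, 3, 5, 7, 11, 13, 17, 19, 29, ∞}.
(a,b)_5: α=3, u≡3; β=0, v≡4 (mod 5); (3|5)=-1, (4|5)=+1; sign (−1)^0·-1^0·+1^3 = +1.
(a,b)_29: α=2, u≡2; β=2, v≡21 (mod 29); (2|29)=-1, (21|29)=-1; sign (−1)^0·-1^2·-1^2 = +1.
(a,b)_2: α=-2, β=0; u≡5, v≡3 (mod 8); ε(u)ε(v)=0·1, αω(v)=-2·1, βω(u)=0·1; sum ≡ 0  ⇒  +1.
(a,b)_13: α=2, u≡7; β=1, v≡1 (mod 13); (7|13)=-1, (1|13)=+1; sign (−1)^0·-1^1·+1^2 = -1.
(a,b)_3: α=1, u≡2; β=0, v≡2 (mod 3); (2|3)=-1, (2|3)=-1; sign (−1)^0·-1^0·-1^1 = -1.
(a,b)_17: α=-1, u≡5; β=-1, v≡7 (mod 17); (5|17)=-1, (7|17)=-1; sign (−1)^0·-1^-1·-1^-1 = +1.
(a,b)_19: α=1, u≡7; β=1, v≡6 (mod 19); (7|19)=+1, (6|19)=+1; sign (−1)^1·+1^1·+1^1 = -1.
(a,b)_11: α=2, u≡1; β=1, v≡5 (mod 11); (1|11)=+1, (5|11)=+1; sign (−1)^0·+1^1·+1^2 = +1.
(a,b)_7: α=1, u≡6; β=0, v≡2 (mod 7); (6|7)=-1, (2|7)=+1; sign (−1)^0·-1^0·+1^1 = +1.
(a,b)_∞: sgn(-33915)=−, sgn(-46189)=−, so -1.
|Ram(-33915, -46189)| = 4, even; anisotropic at {3, 13, 19, ∞}.

[3, 13, 19, inf]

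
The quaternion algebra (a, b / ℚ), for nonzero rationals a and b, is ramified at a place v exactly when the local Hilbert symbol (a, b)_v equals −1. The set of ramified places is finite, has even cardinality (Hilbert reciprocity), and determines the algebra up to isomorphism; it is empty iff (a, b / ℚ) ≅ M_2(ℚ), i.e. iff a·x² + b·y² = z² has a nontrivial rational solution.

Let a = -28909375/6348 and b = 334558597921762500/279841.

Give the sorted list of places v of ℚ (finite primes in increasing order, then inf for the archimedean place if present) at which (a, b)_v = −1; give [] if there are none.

(a, b) ≡ (-165, 2145) mod (ℚ^×)²; places V = {2, 3, 5, 11, 13, 23, 29, ∞}.
(a,b)_3: α=-1, u≡2; β=7, v≡1 (mod 3); (2|3)=-1, (1|3)=+1; sign (−1)^1·-1^7·+1^-1 = +1.
(a,b)_5: α=5, u≡3; β=5, v≡4 (mod 5); (3|5)=-1, (4|5)=+1; sign (−1)^0·-1^5·+1^5 = -1.
(a,b)_11: α=1, u≡6; β=3, v≡7 (mod 11); (6|11)=-1, (7|11)=-1; sign (−1)^1·-1^3·-1^1 = -1.
(a,b)_13: α=0, u≡3; β=1, v≡1 (mod 13); (3|13)=+1, (1|13)=+1; sign (−1)^0·+1^1·+1^0 = +1.
(a,b)_∞: sgn(-165)=−, sgn(2145)=+, so +1.
(a,b)_2: α=-2, β=2; u≡3, v≡1 (mod 8); ε(u)ε(v)=1·0, αω(v)=-2·0, βω(u)=2·1; sum ≡ 0  ⇒  +1.
(a,b)_29: α=2, u≡13; β=4, v≡23 (mod 29); (13|29)=+1, (23|29)=+1; sign (−1)^0·+1^4·+1^2 = +1.
(a,b)_23: α=-2, u≡7; β=-4, v≡13 (mod 23); (7|23)=-1, (13|23)=+1; sign (−1)^0·-1^-4·+1^-2 = +1.
|Ram(-165, 2145)| = 2, even; anisotropic at {5, 11}.

[5, 11]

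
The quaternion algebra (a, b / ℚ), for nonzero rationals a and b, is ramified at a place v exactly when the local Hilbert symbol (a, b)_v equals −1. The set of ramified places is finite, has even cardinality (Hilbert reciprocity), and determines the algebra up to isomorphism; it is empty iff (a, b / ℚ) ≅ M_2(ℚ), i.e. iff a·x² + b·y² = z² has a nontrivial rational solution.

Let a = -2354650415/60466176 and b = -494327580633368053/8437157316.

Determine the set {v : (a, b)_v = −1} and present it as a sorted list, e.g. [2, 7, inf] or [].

Mod squares: a ≡ -2015, b ≡ -13. Check v ∈ {∞, 2, 3, 5, 7, 11, 13, 23, 31, 47}.
v=11: a=11^0·(≡4), b=11^2·(≡1) mod 11; (4|11)=+1, (1|11)=+1; (−1)^{0·2·5}·(+1)^2·(+1)^0 = +1.
v=∞: -2015 < 0 and -13 < 0  ⇒  (a,b)_∞ = -1.
v=47: a=47^2·(≡4), b=47^2·(≡7) mod 47; (4|47)=+1, (7|47)=+1; (−1)^{2·2·23}·(+1)^2·(+1)^2 = +1.
v=13: a=13^1·(≡1), b=13^1·(≡3) mod 13; (1|13)=+1, (3|13)=+1; (−1)^{1·1·6}·(+1)^1·(+1)^1 = +1.
v=31: a=31^1·(≡8), b=31^2·(≡16) mod 31; (8|31)=+1, (16|31)=+1; (−1)^{1·2·15}·(+1)^2·(+1)^1 = +1.
v=23: a=23^2·(≡8), b=23^6·(≡14) mod 23; (8|23)=+1, (14|23)=-1; (−1)^{2·6·11}·(+1)^6·(-1)^2 = +1.
v=7: a=7^0·(≡2), b=7^-2·(≡1) mod 7; (2|7)=+1, (1|7)=+1; (−1)^{0·-2·3}·(+1)^-2·(+1)^0 = +1.
v=2: v_2(a)=-10, v_2(b)=-2; units ≡ 1, 3 (mod 8); ε·ε+αω+βω = 0·1+-10·1+-2·0 ≡ 0  ⇒  (a,b)_2 = +1.
v=5: a=5^1·(≡2), b=5^0·(≡2) mod 5; (2|5)=-1, (2|5)=-1; (−1)^{1·0·2}·(-1)^0·(-1)^1 = -1.
v=3: a=3^-10·(≡1), b=3^-16·(≡2) mod 3; (1|3)=+1, (2|3)=-1; (−1)^{-10·-16·1}·(+1)^-16·(-1)^-10 = +1.
Ram(-2015, -13) = {5, ∞}; no ℚ_5-point on the conic.

[5, inf]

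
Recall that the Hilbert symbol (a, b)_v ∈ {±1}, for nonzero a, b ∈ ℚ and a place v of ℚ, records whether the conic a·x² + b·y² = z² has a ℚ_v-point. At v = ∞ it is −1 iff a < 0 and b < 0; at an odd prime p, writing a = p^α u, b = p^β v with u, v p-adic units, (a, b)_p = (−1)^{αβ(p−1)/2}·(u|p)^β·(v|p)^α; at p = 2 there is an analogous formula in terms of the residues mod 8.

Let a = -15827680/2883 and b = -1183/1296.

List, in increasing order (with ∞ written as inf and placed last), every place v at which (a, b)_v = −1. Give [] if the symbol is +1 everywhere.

[3, 5, 17, inf]

Mod squares: a ≡ -5610, b ≡ -7. Check v ∈ {∞, 2, 3, 5, 7, 11, 13, 17, 23, 31}.
v=2: v_2(a)=5, v_2(b)=-4; units ≡ 3, 1 (mod 8); ε·ε+αω+βω = 1·0+5·0+-4·1 ≡ 0  ⇒  (a,b)_2 = +1.
v=∞: -5610 < 0 and -7 < 0  ⇒  (a,b)_∞ = -1.
v=13: a=13^0·(≡8), b=13^2·(≡5) mod 13; (8|13)=-1, (5|13)=-1; (−1)^{0·2·6}·(-1)^2·(-1)^0 = +1.
v=31: a=31^-2·(≡7), b=31^0·(≡6) mod 31; (7|31)=+1, (6|31)=-1; (−1)^{-2·0·15}·(+1)^0·(-1)^-2 = +1.
v=7: a=7^0·(≡1), b=7^1·(≡6) mod 7; (1|7)=+1, (6|7)=-1; (−1)^{0·1·3}·(+1)^1·(-1)^0 = +1.
v=3: a=3^-1·(≡2), b=3^-4·(≡2) mod 3; (2|3)=-1, (2|3)=-1; (−1)^{-1·-4·1}·(-1)^-4·(-1)^-1 = -1.
v=11: a=11^1·(≡8), b=11^0·(≡3) mod 11; (8|11)=-1, (3|11)=+1; (−1)^{1·0·5}·(-1)^0·(+1)^1 = +1.
v=23: a=23^2·(≡9), b=23^0·(≡16) mod 23; (9|23)=+1, (16|23)=+1; (−1)^{2·0·11}·(+1)^0·(+1)^2 = +1.
v=5: a=5^1·(≡3), b=5^0·(≡2) mod 5; (3|5)=-1, (2|5)=-1; (−1)^{1·0·2}·(-1)^0·(-1)^1 = -1.
v=17: a=17^1·(≡5), b=17^0·(≡6) mod 17; (5|17)=-1, (6|17)=-1; (−1)^{1·0·8}·(-1)^0·(-1)^1 = -1.
Ram(-5610, -7) = {3, 5, 17, ∞}; no ℚ_3-point on the conic.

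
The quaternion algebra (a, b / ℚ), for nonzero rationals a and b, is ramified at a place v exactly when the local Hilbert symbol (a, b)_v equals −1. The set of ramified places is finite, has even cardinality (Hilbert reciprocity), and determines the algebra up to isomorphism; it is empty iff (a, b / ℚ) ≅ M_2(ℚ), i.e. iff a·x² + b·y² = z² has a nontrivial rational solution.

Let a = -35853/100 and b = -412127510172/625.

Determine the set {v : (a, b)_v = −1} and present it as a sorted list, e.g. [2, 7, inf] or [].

(a, b) ≡ (-35853, -987567) mod (ℚ^×)²; places V = {2, 3, 5, 7, 17, 19, 31, 37, 41, ∞}.
(a,b)_41: α=0, u≡24; β=1, v≡5 (mod 41); (24|41)=-1, (5|41)=+1; sign (−1)^0·-1^1·+1^0 = -1.
(a,b)_3: α=1, u≡1; β=1, v≡1 (mod 3); (1|3)=+1, (1|3)=+1; sign (−1)^1·+1^1·+1^1 = -1.
(a,b)_31: α=0, u≡2; β=1, v≡24 (mod 31); (2|31)=+1, (24|31)=-1; sign (−1)^0·+1^1·-1^0 = +1.
(a,b)_17: α=1, u≡9; β=2, v≡12 (mod 17); (9|17)=+1, (12|17)=-1; sign (−1)^0·+1^2·-1^1 = -1.
(a,b)_37: α=1, u≡4; β=1, v≡31 (mod 37); (4|37)=+1, (31|37)=-1; sign (−1)^0·+1^1·-1^1 = -1.
(a,b)_5: α=-2, u≡3; β=-4, v≡3 (mod 5); (3|5)=-1, (3|5)=-1; sign (−1)^0·-1^-4·-1^-2 = +1.
(a,b)_7: α=0, u≡4; β=1, v≡1 (mod 7); (4|7)=+1, (1|7)=+1; sign (−1)^0·+1^1·+1^0 = +1.
(a,b)_∞: sgn(-35853)=−, sgn(-987567)=−, so -1.
(a,b)_19: α=1, u≡14; β=2, v≡13 (mod 19); (14|19)=-1, (13|19)=-1; sign (−1)^0·-1^2·-1^1 = -1.
(a,b)_2: α=-2, β=2; u≡3, v≡1 (mod 8); ε(u)ε(v)=1·0, αω(v)=-2·0, βω(u)=2·1; sum ≡ 0  ⇒  +1.
(-35853, -987567 / ℚ) ramifies at {3, 17, 19, 37, 41, ∞}: a division algebra.

[3, 17, 19, 37, 41, inf]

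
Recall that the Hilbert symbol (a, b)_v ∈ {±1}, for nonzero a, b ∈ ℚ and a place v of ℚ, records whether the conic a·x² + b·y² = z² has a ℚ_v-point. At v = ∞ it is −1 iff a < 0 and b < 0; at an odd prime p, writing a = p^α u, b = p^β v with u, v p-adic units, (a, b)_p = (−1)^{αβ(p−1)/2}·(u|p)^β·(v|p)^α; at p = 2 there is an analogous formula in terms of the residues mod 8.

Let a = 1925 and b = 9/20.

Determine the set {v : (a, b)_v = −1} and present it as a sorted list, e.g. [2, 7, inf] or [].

[5, 7]

Mod squares: a ≡ 77, b ≡ 5. Check v ∈ {∞, 2, 3, 5, 7, 11}.
v=5: a=5^2·(≡2), b=5^-1·(≡1) mod 5; (2|5)=-1, (1|5)=+1; (−1)^{2·-1·2}·(-1)^-1·(+1)^2 = -1.
v=∞: 77 > 0 and 5 > 0  ⇒  (a,b)_∞ = +1.
v=7: a=7^1·(≡2), b=7^0·(≡5) mod 7; (2|7)=+1, (5|7)=-1; (−1)^{1·0·3}·(+1)^0·(-1)^1 = -1.
v=2: v_2(a)=0, v_2(b)=-2; units ≡ 5, 5 (mod 8); ε·ε+αω+βω = 0·0+0·1+-2·1 ≡ 0  ⇒  (a,b)_2 = +1.
v=3: a=3^0·(≡2), b=3^2·(≡2) mod 3; (2|3)=-1, (2|3)=-1; (−1)^{0·2·1}·(-1)^2·(-1)^0 = +1.
v=11: a=11^1·(≡10), b=11^0·(≡1) mod 11; (10|11)=-1, (1|11)=+1; (−1)^{1·0·5}·(-1)^0·(+1)^1 = +1.
(77, 5 / ℚ) ramifies at {5, 7}: a division algebra.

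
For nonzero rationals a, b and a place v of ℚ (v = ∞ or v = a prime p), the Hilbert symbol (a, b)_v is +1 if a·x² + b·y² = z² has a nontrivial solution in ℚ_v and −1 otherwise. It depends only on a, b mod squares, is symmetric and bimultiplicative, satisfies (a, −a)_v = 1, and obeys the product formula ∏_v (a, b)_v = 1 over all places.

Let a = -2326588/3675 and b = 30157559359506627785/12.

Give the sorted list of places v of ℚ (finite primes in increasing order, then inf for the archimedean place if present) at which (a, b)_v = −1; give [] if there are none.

[2, 3, 11, 19, 23, 29]

(a, b) ≡ (-14421, 310155) mod (ℚ^×)²; places V = {2, 3, 5, 7, 11, 17, 19, 23, 29, 31, ∞}.
(a,b)_3: α=-1, u≡2; β=-1, v≡2 (mod 3); (2|3)=-1, (2|3)=-1; sign (−1)^1·-1^-1·-1^-1 = -1.
(a,b)_17: α=0, u≡5; β=2, v≡6 (mod 17); (5|17)=-1, (6|17)=-1; sign (−1)^0·-1^2·-1^0 = +1.
(a,b)_2: α=2, β=-2; u≡3, v≡3 (mod 8); ε(u)ε(v)=1·1, αω(v)=2·1, βω(u)=-2·1; sum ≡ 1  ⇒  -1.
(a,b)_11: α=3, u≡1; β=4, v≡7 (mod 11); (1|11)=+1, (7|11)=-1; sign (−1)^0·+1^4·-1^3 = -1.
(a,b)_31: α=0, u≡16; β=1, v≡27 (mod 31); (16|31)=+1, (27|31)=-1; sign (−1)^0·+1^1·-1^0 = +1.
(a,b)_29: α=0, u≡26; β=1, v≡4 (mod 29); (26|29)=-1, (4|29)=+1; sign (−1)^0·-1^1·+1^0 = -1.
(a,b)_19: α=1, u≡17; β=4, v≡10 (mod 19); (17|19)=+1, (10|19)=-1; sign (−1)^0·+1^4·-1^1 = -1.
(a,b)_∞: sgn(-14421)=−, sgn(310155)=+, so +1.
(a,b)_7: α=-2, u≡6; β=0, v≡6 (mod 7); (6|7)=-1, (6|7)=-1; sign (−1)^0·-1^0·-1^-2 = +1.
(a,b)_23: α=1, u≡5; β=3, v≡20 (mod 23); (5|23)=-1, (20|23)=-1; sign (−1)^1·-1^3·-1^1 = -1.
(a,b)_5: α=-2, u≡1; β=1, v≡1 (mod 5); (1|5)=+1, (1|5)=+1; sign (−1)^0·+1^1·+1^-2 = +1.
|Ram(-14421, 310155)| = 6, even; anisotropic at {2, 3, 11, 19, 23, 29}.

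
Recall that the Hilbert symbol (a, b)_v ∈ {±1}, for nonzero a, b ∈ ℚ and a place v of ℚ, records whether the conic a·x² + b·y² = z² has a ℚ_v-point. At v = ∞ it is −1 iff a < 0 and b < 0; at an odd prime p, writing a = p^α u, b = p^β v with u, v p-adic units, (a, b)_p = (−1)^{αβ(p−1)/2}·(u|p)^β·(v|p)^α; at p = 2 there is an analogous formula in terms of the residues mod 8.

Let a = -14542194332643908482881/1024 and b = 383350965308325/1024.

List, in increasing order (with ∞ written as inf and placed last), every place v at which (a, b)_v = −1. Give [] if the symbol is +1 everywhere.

(a, b) ≡ (-16169, 133) mod (ℚ^×)²; places V = {2, 3, 5, 7, 19, 23, 37, ∞}.
(a,b)_3: α=4, u≡1; β=2, v≡1 (mod 3); (1|3)=+1, (1|3)=+1; sign (−1)^0·+1^2·+1^4 = +1.
(a,b)_∞: sgn(-16169)=−, sgn(133)=+, so +1.
(a,b)_19: α=5, u≡11; β=3, v≡5 (mod 19); (11|19)=+1, (5|19)=+1; sign (−1)^1·+1^3·+1^5 = -1.
(a,b)_37: α=3, u≡33; β=2, v≡22 (mod 37); (33|37)=+1, (22|37)=-1; sign (−1)^0·+1^2·-1^3 = -1.
(a,b)_2: α=-10, β=-10; u≡7, v≡5 (mod 8); ε(u)ε(v)=1·0, αω(v)=-10·1, βω(u)=-10·0; sum ≡ 0  ⇒  +1.
(a,b)_23: α=3, u≡14; β=2, v≡4 (mod 23); (14|23)=-1, (4|23)=+1; sign (−1)^0·-1^2·+1^3 = +1.
(a,b)_5: α=0, u≡1; β=2, v≡2 (mod 5); (1|5)=+1, (2|5)=-1; sign (−1)^0·+1^2·-1^0 = +1.
(a,b)_7: α=6, u≡1; β=3, v≡6 (mod 7); (1|7)=+1, (6|7)=-1; sign (−1)^0·+1^3·-1^6 = +1.
(-16169, 133 / ℚ) ramifies at {19, 37}: a division algebra.

[19, 37]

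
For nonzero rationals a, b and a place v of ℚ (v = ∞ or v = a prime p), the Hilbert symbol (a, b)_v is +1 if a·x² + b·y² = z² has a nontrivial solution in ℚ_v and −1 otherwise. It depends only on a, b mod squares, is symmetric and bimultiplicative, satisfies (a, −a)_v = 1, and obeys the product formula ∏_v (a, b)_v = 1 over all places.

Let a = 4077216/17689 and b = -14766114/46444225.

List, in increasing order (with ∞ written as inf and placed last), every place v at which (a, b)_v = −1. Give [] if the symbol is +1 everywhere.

[2, 3]

(a, b) ≡ (26, -66) mod (ℚ^×)²; places V = {2, 3, 5, 7, 11, 13, 19, 29, 43, 47, ∞}.
(a,b)_29: α=0, u≡10; β=-2, v≡15 (mod 29); (10|29)=-1, (15|29)=-1; sign (−1)^0·-1^-2·-1^0 = +1.
(a,b)_13: α=1, u≡8; β=0, v≡3 (mod 13); (8|13)=-1, (3|13)=+1; sign (−1)^0·-1^0·+1^1 = +1.
(a,b)_5: α=0, u≡4; β=-2, v≡4 (mod 5); (4|5)=+1, (4|5)=+1; sign (−1)^0·+1^-2·+1^0 = +1.
(a,b)_∞: sgn(26)=+, sgn(-66)=−, so +1.
(a,b)_3: α=4, u≡2; β=1, v≡2 (mod 3); (2|3)=-1, (2|3)=-1; sign (−1)^0·-1^1·-1^4 = -1.
(a,b)_7: α=-2, u≡6; β=0, v≡4 (mod 7); (6|7)=-1, (4|7)=+1; sign (−1)^0·-1^0·+1^-2 = +1.
(a,b)_2: α=5, β=1; u≡5, v≡7 (mod 8); ε(u)ε(v)=0·1, αω(v)=5·0, βω(u)=1·1; sum ≡ 1  ⇒  -1.
(a,b)_47: α=0, u≡45; β=-2, v≡4 (mod 47); (45|47)=-1, (4|47)=+1; sign (−1)^0·-1^-2·+1^0 = +1.
(a,b)_11: α=2, u≡3; β=3, v≡9 (mod 11); (3|11)=+1, (9|11)=+1; sign (−1)^0·+1^3·+1^2 = +1.
(a,b)_43: α=0, u≡8; β=2, v≡5 (mod 43); (8|43)=-1, (5|43)=-1; sign (−1)^0·-1^2·-1^0 = +1.
(a,b)_19: α=-2, u≡4; β=0, v≡18 (mod 19); (4|19)=+1, (18|19)=-1; sign (−1)^0·+1^0·-1^-2 = +1.
|Ram(26, -66)| = 2, even; anisotropic at {2, 3}.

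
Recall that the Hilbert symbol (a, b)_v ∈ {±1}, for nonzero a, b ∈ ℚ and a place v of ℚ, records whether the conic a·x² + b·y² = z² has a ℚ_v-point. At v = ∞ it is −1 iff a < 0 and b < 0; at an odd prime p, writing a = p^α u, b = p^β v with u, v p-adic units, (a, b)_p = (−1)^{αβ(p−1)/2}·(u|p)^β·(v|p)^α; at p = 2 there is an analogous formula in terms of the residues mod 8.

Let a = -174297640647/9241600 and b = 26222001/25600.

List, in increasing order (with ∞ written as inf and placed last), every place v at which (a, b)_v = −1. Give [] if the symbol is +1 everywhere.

[3, 31]

Mod squares: a ≡ -1140087, b ≡ 49569. Check v ∈ {∞, 2, 3, 5, 13, 17, 19, 23, 31, 41}.
v=19: a=19^-2·(≡8), b=19^0·(≡9) mod 19; (8|19)=-1, (9|19)=+1; (−1)^{-2·0·9}·(-1)^0·(+1)^-2 = +1.
v=31: a=31^1·(≡7), b=31^1·(≡25) mod 31; (7|31)=+1, (25|31)=+1; (−1)^{1·1·15}·(+1)^1·(+1)^1 = -1.
v=3: a=3^1·(≡2), b=3^1·(≡2) mod 3; (2|3)=-1, (2|3)=-1; (−1)^{1·1·1}·(-1)^1·(-1)^1 = -1.
v=13: a=13^1·(≡3), b=13^1·(≡12) mod 13; (3|13)=+1, (12|13)=+1; (−1)^{1·1·6}·(+1)^1·(+1)^1 = +1.
v=23: a=23^3·(≡14), b=23^2·(≡4) mod 23; (14|23)=-1, (4|23)=+1; (−1)^{3·2·11}·(-1)^2·(+1)^3 = +1.
v=17: a=17^2·(≡4), b=17^0·(≡3) mod 17; (4|17)=+1, (3|17)=-1; (−1)^{2·0·8}·(+1)^0·(-1)^2 = +1.
v=2: v_2(a)=-10, v_2(b)=-10; units ≡ 1, 1 (mod 8); ε·ε+αω+βω = 0·0+-10·0+-10·0 ≡ 0  ⇒  (a,b)_2 = +1.
v=∞: -1140087 < 0 and 49569 > 0  ⇒  (a,b)_∞ = +1.
v=5: a=5^-2·(≡2), b=5^-2·(≡4) mod 5; (2|5)=-1, (4|5)=+1; (−1)^{-2·-2·2}·(-1)^-2·(+1)^-2 = +1.
v=41: a=41^1·(≡2), b=41^1·(≡36) mod 41; (2|41)=+1, (36|41)=+1; (−1)^{1·1·20}·(+1)^1·(+1)^1 = +1.
Ram(-1140087, 49569) = {3, 31}; no ℚ_3-point on the conic.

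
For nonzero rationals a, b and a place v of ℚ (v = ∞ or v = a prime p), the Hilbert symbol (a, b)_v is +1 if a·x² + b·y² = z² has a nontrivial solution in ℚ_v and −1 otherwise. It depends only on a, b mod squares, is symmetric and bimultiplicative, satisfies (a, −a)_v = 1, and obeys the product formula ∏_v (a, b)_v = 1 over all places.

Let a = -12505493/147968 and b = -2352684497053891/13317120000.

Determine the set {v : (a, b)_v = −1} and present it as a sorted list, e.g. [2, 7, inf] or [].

(a, b) ≡ (-154, -182) mod (ℚ^×)²; places V = {2, 3, 5, 7, 11, 13, 17, 31, 37, ∞}.
(a,b)_11: α=1, u≡6; β=2, v≡1 (mod 11); (6|11)=-1, (1|11)=+1; sign (−1)^0·-1^2·+1^1 = +1.
(a,b)_3: α=0, u≡2; β=-2, v≡1 (mod 3); (2|3)=-1, (1|3)=+1; sign (−1)^0·-1^-2·+1^0 = +1.
(a,b)_2: α=-9, β=-13; u≡3, v≡5 (mod 8); ε(u)ε(v)=1·0, αω(v)=-9·1, βω(u)=-13·1; sum ≡ 0  ⇒  +1.
(a,b)_37: α=0, u≡20; β=2, v≡34 (mod 37); (20|37)=-1, (34|37)=+1; sign (−1)^0·-1^2·+1^0 = +1.
(a,b)_31: α=2, u≡20; β=4, v≡19 (mod 31); (20|31)=+1, (19|31)=+1; sign (−1)^0·+1^4·+1^2 = +1.
(a,b)_5: α=0, u≡4; β=-4, v≡2 (mod 5); (4|5)=+1, (2|5)=-1; sign (−1)^0·+1^-4·-1^0 = +1.
(a,b)_17: α=-2, u≡15; β=-2, v≡11 (mod 17); (15|17)=+1, (11|17)=-1; sign (−1)^0·+1^-2·-1^-2 = +1.
(a,b)_13: α=2, u≡6; β=3, v≡9 (mod 13); (6|13)=-1, (9|13)=+1; sign (−1)^0·-1^3·+1^2 = -1.
(a,b)_7: α=1, u≡3; β=1, v≡2 (mod 7); (3|7)=-1, (2|7)=+1; sign (−1)^1·-1^1·+1^1 = +1.
(a,b)_∞: sgn(-154)=−, sgn(-182)=−, so -1.
|Ram(-154, -182)| = 2, even; anisotropic at {13, ∞}.

[13, inf]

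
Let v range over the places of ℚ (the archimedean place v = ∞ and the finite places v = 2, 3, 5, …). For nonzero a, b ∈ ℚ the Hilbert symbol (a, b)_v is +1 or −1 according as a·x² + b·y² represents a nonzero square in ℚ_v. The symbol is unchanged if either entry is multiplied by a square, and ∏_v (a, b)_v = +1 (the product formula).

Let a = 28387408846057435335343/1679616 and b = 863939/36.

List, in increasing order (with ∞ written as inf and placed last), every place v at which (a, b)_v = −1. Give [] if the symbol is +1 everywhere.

[2, 7, 13, 31]

(a, b) ≡ (1881607, 899) mod (ℚ^×)²; places V = {2, 3, 7, 13, 19, 23, 29, 31, ∞}.
(a,b)_23: α=1, u≡17; β=0, v≡1 (mod 23); (17|23)=-1, (1|23)=+1; sign (−1)^0·-1^0·+1^1 = +1.
(a,b)_31: α=9, u≡21; β=3, v≡12 (mod 31); (21|31)=-1, (12|31)=-1; sign (−1)^1·-1^3·-1^9 = -1.
(a,b)_7: α=3, u≡1; β=0, v≡6 (mod 7); (1|7)=+1, (6|7)=-1; sign (−1)^0·+1^0·-1^3 = -1.
(a,b)_19: α=2, u≡15; β=0, v≡5 (mod 19); (15|19)=-1, (5|19)=+1; sign (−1)^0·-1^0·+1^2 = +1.
(a,b)_∞: sgn(1881607)=+, sgn(899)=+, so +1.
(a,b)_13: α=1, u≡4; β=0, v≡5 (mod 13); (4|13)=+1, (5|13)=-1; sign (−1)^0·+1^0·-1^1 = -1.
(a,b)_3: α=-8, u≡1; β=-2, v≡2 (mod 3); (1|3)=+1, (2|3)=-1; sign (−1)^0·+1^-2·-1^-8 = +1.
(a,b)_29: α=1, u≡11; β=1, v≡26 (mod 29); (11|29)=-1, (26|29)=-1; sign (−1)^0·-1^1·-1^1 = +1.
(a,b)_2: α=-8, β=-2; u≡7, v≡3 (mod 8); ε(u)ε(v)=1·1, αω(v)=-8·1, βω(u)=-2·0; sum ≡ 1  ⇒  -1.
(1881607, 899 / ℚ) ramifies at {2, 7, 13, 31}: a division algebra.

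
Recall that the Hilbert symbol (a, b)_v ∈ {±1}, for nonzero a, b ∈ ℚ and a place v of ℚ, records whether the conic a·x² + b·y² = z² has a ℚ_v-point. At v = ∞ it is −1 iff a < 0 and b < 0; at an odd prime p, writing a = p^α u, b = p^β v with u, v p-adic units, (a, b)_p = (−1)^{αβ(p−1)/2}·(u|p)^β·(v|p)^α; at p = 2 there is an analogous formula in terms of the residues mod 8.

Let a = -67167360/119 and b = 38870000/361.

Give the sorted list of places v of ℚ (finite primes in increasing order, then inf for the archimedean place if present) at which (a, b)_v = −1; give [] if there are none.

[3, 5, 17, 23]

(a, b) ≡ (-82110, 23) mod (ℚ^×)²; places V = {2, 3, 5, 7, 13, 17, 19, 23, ∞}.
(a,b)_2: α=7, β=4; u≡1, v≡7 (mod 8); ε(u)ε(v)=0·1, αω(v)=7·0, βω(u)=4·0; sum ≡ 0  ⇒  +1.
(a,b)_17: α=-1, u≡2; β=0, v≡11 (mod 17); (2|17)=+1, (11|17)=-1; sign (−1)^0·+1^0·-1^-1 = -1.
(a,b)_13: α=2, u≡11; β=2, v≡3 (mod 13); (11|13)=-1, (3|13)=+1; sign (−1)^0·-1^2·+1^2 = +1.
(a,b)_23: α=1, u≡9; β=1, v≡9 (mod 23); (9|23)=+1, (9|23)=+1; sign (−1)^1·+1^1·+1^1 = -1.
(a,b)_3: α=3, u≡2; β=0, v≡2 (mod 3); (2|3)=-1, (2|3)=-1; sign (−1)^0·-1^0·-1^3 = -1.
(a,b)_7: α=-1, u≡2; β=0, v≡2 (mod 7); (2|7)=+1, (2|7)=+1; sign (−1)^0·+1^0·+1^-1 = +1.
(a,b)_19: α=0, u≡3; β=-2, v≡9 (mod 19); (3|19)=-1, (9|19)=+1; sign (−1)^0·-1^-2·+1^0 = +1.
(a,b)_5: α=1, u≡2; β=4, v≡2 (mod 5); (2|5)=-1, (2|5)=-1; sign (−1)^0·-1^4·-1^1 = -1.
(a,b)_∞: sgn(-82110)=−, sgn(23)=+, so +1.
(-82110, 23 / ℚ) ramifies at {3, 5, 17, 23}: a division algebra.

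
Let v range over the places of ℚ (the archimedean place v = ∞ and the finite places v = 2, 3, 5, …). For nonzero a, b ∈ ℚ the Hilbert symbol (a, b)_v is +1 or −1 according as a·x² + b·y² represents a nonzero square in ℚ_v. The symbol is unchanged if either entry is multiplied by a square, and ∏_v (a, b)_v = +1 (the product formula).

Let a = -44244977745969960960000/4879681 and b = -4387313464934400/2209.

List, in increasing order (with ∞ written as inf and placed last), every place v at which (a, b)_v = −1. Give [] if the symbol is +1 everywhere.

Mod squares: a ≡ -39, b ≡ -34034. Check v ∈ {∞, 2, 3, 5, 7, 11, 13, 17, 43, 47}.
v=2: v_2(a)=14, v_2(b)=15; units ≡ 1, 7 (mod 8); ε·ε+αω+βω = 0·1+14·0+15·0 ≡ 0  ⇒  (a,b)_2 = +1.
v=∞: -39 < 0 and -34034 < 0  ⇒  (a,b)_∞ = -1.
v=11: a=11^4·(≡4), b=11^3·(≡8) mod 11; (4|11)=+1, (8|11)=-1; (−1)^{4·3·5}·(+1)^3·(-1)^4 = +1.
v=43: a=43^2·(≡6), b=43^0·(≡30) mod 43; (6|43)=+1, (30|43)=-1; (−1)^{2·0·21}·(+1)^0·(-1)^2 = +1.
v=3: a=3^1·(≡2), b=3^2·(≡1) mod 3; (2|3)=-1, (1|3)=+1; (−1)^{1·2·1}·(-1)^2·(+1)^1 = +1.
v=17: a=17^4·(≡7), b=17^3·(≡9) mod 17; (7|17)=-1, (9|17)=+1; (−1)^{4·3·8}·(-1)^3·(+1)^4 = -1.
v=5: a=5^4·(≡4), b=5^2·(≡1) mod 5; (4|5)=+1, (1|5)=+1; (−1)^{4·2·2}·(+1)^2·(+1)^4 = +1.
v=47: a=47^-4·(≡7), b=47^-2·(≡35) mod 47; (7|47)=+1, (35|47)=-1; (−1)^{-4·-2·23}·(+1)^-2·(-1)^-4 = +1.
v=13: a=13^1·(≡4), b=13^1·(≡11) mod 13; (4|13)=+1, (11|13)=-1; (−1)^{1·1·6}·(+1)^1·(-1)^1 = -1.
v=7: a=7^2·(≡3), b=7^1·(≡5) mod 7; (3|7)=-1, (5|7)=-1; (−1)^{2·1·3}·(-1)^1·(-1)^2 = -1.
(-39, -34034 / ℚ) ramifies at {7, 13, 17, ∞}: a division algebra.

[7, 13, 17, inf]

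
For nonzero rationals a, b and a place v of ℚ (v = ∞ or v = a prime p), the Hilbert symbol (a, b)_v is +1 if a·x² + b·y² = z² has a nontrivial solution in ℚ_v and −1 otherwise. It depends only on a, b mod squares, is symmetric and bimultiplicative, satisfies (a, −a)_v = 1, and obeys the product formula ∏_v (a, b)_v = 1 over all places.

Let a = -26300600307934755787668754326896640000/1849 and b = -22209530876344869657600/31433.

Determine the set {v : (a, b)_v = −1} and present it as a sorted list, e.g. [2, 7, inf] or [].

Mod squares: a ≡ -89466, b ≡ -1887. Check v ∈ {∞, 2, 3, 5, 7, 11, 13, 17, 31, 37, 43}.
v=37: a=37^5·(≡29), b=37^3·(≡8) mod 37; (29|37)=-1, (8|37)=-1; (−1)^{5·3·18}·(-1)^3·(-1)^5 = +1.
v=11: a=11^4·(≡8), b=11^4·(≡1) mod 11; (8|11)=-1, (1|11)=+1; (−1)^{4·4·5}·(-1)^4·(+1)^4 = +1.
v=17: a=17^0·(≡12), b=17^-1·(≡1) mod 17; (12|17)=-1, (1|17)=+1; (−1)^{0·-1·8}·(-1)^-1·(+1)^0 = -1.
v=5: a=5^4·(≡4), b=5^2·(≡2) mod 5; (4|5)=+1, (2|5)=-1; (−1)^{4·2·2}·(+1)^2·(-1)^4 = +1.
v=∞: -89466 < 0 and -1887 < 0  ⇒  (a,b)_∞ = -1.
v=31: a=31^3·(≡25), b=31^2·(≡8) mod 31; (25|31)=+1, (8|31)=+1; (−1)^{3·2·15}·(+1)^2·(+1)^3 = +1.
v=2: v_2(a)=17, v_2(b)=10; units ≡ 3, 1 (mod 8); ε·ε+αω+βω = 1·0+17·0+10·1 ≡ 0  ⇒  (a,b)_2 = +1.
v=43: a=43^-2·(≡21), b=43^-2·(≡27) mod 43; (21|43)=+1, (27|43)=-1; (−1)^{-2·-2·21}·(+1)^-2·(-1)^-2 = +1.
v=7: a=7^6·(≡4), b=7^4·(≡6) mod 7; (4|7)=+1, (6|7)=-1; (−1)^{6·4·3}·(+1)^4·(-1)^6 = +1.
v=3: a=3^5·(≡1), b=3^1·(≡1) mod 3; (1|3)=+1, (1|3)=+1; (−1)^{5·1·1}·(+1)^1·(+1)^5 = -1.
v=13: a=13^5·(≡8), b=13^2·(≡7) mod 13; (8|13)=-1, (7|13)=-1; (−1)^{5·2·6}·(-1)^2·(-1)^5 = -1.
Ram(-89466, -1887) = {3, 13, 17, ∞}; no ℚ_3-point on the conic.

[3, 13, 17, inf]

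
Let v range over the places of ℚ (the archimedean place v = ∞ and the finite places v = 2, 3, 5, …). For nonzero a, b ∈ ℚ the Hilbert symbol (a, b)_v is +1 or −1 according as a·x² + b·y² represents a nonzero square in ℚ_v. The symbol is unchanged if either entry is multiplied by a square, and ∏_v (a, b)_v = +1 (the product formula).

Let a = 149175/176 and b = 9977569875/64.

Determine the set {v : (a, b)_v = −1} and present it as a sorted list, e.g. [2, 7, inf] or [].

[5, 7]

(a, b) ≡ (7293, 595) mod (ℚ^×)²; places V = {2, 3, 5, 7, 11, 13, 17, ∞}.
(a,b)_5: α=2, u≡2; β=3, v≡1 (mod 5); (2|5)=-1, (1|5)=+1; sign (−1)^0·-1^3·+1^2 = -1.
(a,b)_7: α=0, u≡5; β=3, v≡2 (mod 7); (5|7)=-1, (2|7)=+1; sign (−1)^0·-1^3·+1^0 = -1.
(a,b)_3: α=3, u≡1; β=4, v≡1 (mod 3); (1|3)=+1, (1|3)=+1; sign (−1)^0·+1^4·+1^3 = +1.
(a,b)_13: α=1, u≡5; β=2, v≡1 (mod 13); (5|13)=-1, (1|13)=+1; sign (−1)^0·-1^2·+1^1 = +1.
(a,b)_11: α=-1, u≡3; β=0, v≡1 (mod 11); (3|11)=+1, (1|11)=+1; sign (−1)^0·+1^0·+1^-1 = +1.
(a,b)_17: α=1, u≡9; β=1, v≡16 (mod 17); (9|17)=+1, (16|17)=+1; sign (−1)^0·+1^1·+1^1 = +1.
(a,b)_2: α=-4, β=-6; u≡5, v≡3 (mod 8); ε(u)ε(v)=0·1, αω(v)=-4·1, βω(u)=-6·1; sum ≡ 0  ⇒  +1.
(a,b)_∞: sgn(7293)=+, sgn(595)=+, so +1.
Ram(7293, 595) = {5, 7}; no ℚ_5-point on the conic.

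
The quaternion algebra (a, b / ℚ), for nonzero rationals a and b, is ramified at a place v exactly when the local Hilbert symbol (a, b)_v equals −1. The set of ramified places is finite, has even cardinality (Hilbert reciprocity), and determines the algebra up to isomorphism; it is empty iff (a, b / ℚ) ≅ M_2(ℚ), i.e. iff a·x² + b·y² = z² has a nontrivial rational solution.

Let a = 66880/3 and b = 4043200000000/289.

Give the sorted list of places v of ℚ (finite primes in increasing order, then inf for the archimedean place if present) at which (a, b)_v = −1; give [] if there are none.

[2, 5, 7, 11]

Mod squares: a ≡ 3135, b ≡ 7. Check v ∈ {∞, 2, 3, 5, 7, 11, 17, 19}.
v=∞: 3135 > 0 and 7 > 0  ⇒  (a,b)_∞ = +1.
v=7: a=7^0·(≡3), b=7^1·(≡1) mod 7; (3|7)=-1, (1|7)=+1; (−1)^{0·1·3}·(-1)^1·(+1)^0 = -1.
v=11: a=11^1·(≡10), b=11^0·(≡6) mod 11; (10|11)=-1, (6|11)=-1; (−1)^{1·0·5}·(-1)^0·(-1)^1 = -1.
v=3: a=3^-1·(≡1), b=3^0·(≡1) mod 3; (1|3)=+1, (1|3)=+1; (−1)^{-1·0·1}·(+1)^0·(+1)^-1 = +1.
v=19: a=19^1·(≡8), b=19^2·(≡1) mod 19; (8|19)=-1, (1|19)=+1; (−1)^{1·2·9}·(-1)^2·(+1)^1 = +1.
v=5: a=5^1·(≡2), b=5^8·(≡3) mod 5; (2|5)=-1, (3|5)=-1; (−1)^{1·8·2}·(-1)^8·(-1)^1 = -1.
v=17: a=17^0·(≡12), b=17^-2·(≡11) mod 17; (12|17)=-1, (11|17)=-1; (−1)^{0·-2·8}·(-1)^-2·(-1)^0 = +1.
v=2: v_2(a)=6, v_2(b)=12; units ≡ 7, 7 (mod 8); ε·ε+αω+βω = 1·1+6·0+12·0 ≡ 1  ⇒  (a,b)_2 = -1.
Ram(3135, 7) = {2, 5, 7, 11}; no ℚ_2-point on the conic.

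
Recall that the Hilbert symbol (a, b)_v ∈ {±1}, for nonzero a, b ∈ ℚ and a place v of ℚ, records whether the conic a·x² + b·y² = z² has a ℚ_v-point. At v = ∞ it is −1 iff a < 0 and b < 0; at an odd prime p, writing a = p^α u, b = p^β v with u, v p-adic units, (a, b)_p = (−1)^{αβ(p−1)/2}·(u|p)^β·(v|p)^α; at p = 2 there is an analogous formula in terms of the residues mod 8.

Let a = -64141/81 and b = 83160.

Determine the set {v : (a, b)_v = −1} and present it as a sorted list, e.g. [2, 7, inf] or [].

(a, b) ≡ (-1309, 2310) mod (ℚ^×)²; places V = {2, 3, 5, 7, 11, 17, ∞}.
(a,b)_17: α=1, u≡4; β=0, v≡13 (mod 17); (4|17)=+1, (13|17)=+1; sign (−1)^0·+1^0·+1^1 = +1.
(a,b)_5: α=0, u≡4; β=1, v≡2 (mod 5); (4|5)=+1, (2|5)=-1; sign (−1)^0·+1^1·-1^0 = +1.
(a,b)_∞: sgn(-1309)=−, sgn(2310)=+, so +1.
(a,b)_11: α=1, u≡8; β=1, v≡3 (mod 11); (8|11)=-1, (3|11)=+1; sign (−1)^1·-1^1·+1^1 = +1.
(a,b)_7: α=3, u≡4; β=1, v≡1 (mod 7); (4|7)=+1, (1|7)=+1; sign (−1)^1·+1^1·+1^3 = -1.
(a,b)_3: α=-4, u≡2; β=3, v≡2 (mod 3); (2|3)=-1, (2|3)=-1; sign (−1)^0·-1^3·-1^-4 = -1.
(a,b)_2: α=0, β=3; u≡3, v≡3 (mod 8); ε(u)ε(v)=1·1, αω(v)=0·1, βω(u)=3·1; sum ≡ 0  ⇒  +1.
(-1309, 2310 / ℚ) ramifies at {3, 7}: a division algebra.

[3, 7]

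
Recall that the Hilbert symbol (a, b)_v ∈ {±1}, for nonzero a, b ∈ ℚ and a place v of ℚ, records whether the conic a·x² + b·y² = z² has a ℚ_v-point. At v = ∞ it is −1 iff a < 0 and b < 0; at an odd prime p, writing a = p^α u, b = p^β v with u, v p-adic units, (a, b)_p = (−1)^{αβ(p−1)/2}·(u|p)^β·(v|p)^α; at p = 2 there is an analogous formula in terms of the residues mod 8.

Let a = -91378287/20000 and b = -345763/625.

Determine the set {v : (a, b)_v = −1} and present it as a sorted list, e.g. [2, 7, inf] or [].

[2, 11, 13, 17, 23, inf]

(a, b) ≡ (-46046, -187) mod (ℚ^×)²; places V = {2, 3, 5, 7, 11, 13, 17, 23, 43, ∞}.
(a,b)_11: α=1, u≡3; β=1, v≡3 (mod 11); (3|11)=+1, (3|11)=+1; sign (−1)^1·+1^1·+1^1 = -1.
(a,b)_∞: sgn(-46046)=−, sgn(-187)=−, so -1.
(a,b)_23: α=1, u≡11; β=0, v≡22 (mod 23); (11|23)=-1, (22|23)=-1; sign (−1)^0·-1^0·-1^1 = -1.
(a,b)_2: α=-5, β=0; u≡1, v≡5 (mod 8); ε(u)ε(v)=0·0, αω(v)=-5·1, βω(u)=0·0; sum ≡ 1  ⇒  -1.
(a,b)_5: α=-4, u≡4; β=-4, v≡2 (mod 5); (4|5)=+1, (2|5)=-1; sign (−1)^0·+1^-4·-1^-4 = +1.
(a,b)_13: α=1, u≡11; β=0, v≡11 (mod 13); (11|13)=-1, (11|13)=-1; sign (−1)^0·-1^0·-1^1 = -1.
(a,b)_3: α=4, u≡1; β=0, v≡2 (mod 3); (1|3)=+1, (2|3)=-1; sign (−1)^0·+1^0·-1^4 = +1.
(a,b)_17: α=0, u≡12; β=1, v≡6 (mod 17); (12|17)=-1, (6|17)=-1; sign (−1)^0·-1^1·-1^0 = -1.
(a,b)_43: α=0, u≡22; β=2, v≡33 (mod 43); (22|43)=-1, (33|43)=-1; sign (−1)^0·-1^2·-1^0 = +1.
(a,b)_7: α=3, u≡4; β=0, v≡1 (mod 7); (4|7)=+1, (1|7)=+1; sign (−1)^0·+1^0·+1^3 = +1.
Ram(-46046, -187) = {2, 11, 13, 17, 23, ∞}; no ℚ_2-point on the conic.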